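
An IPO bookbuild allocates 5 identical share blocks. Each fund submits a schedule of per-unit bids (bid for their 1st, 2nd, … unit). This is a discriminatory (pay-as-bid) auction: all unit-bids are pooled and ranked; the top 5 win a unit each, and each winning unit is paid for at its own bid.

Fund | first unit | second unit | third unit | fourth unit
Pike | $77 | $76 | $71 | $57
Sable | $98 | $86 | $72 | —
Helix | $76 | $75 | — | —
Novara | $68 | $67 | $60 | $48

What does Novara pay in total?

Novara pays $0

Pooled unit-bids ranked (top 5): 98 (Sable-1), 86 (Sable-2), 77 (Pike-1), 76 (Pike-2), 76 (Helix-1)
Next rejected bid: $75 (not a price — pay-as-bid).
Novara wins no units.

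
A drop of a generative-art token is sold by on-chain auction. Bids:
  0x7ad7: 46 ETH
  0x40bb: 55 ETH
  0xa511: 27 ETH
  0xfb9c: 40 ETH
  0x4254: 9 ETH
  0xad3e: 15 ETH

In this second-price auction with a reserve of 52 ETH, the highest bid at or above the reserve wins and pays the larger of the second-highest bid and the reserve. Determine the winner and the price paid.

Second-price auction with a reserve of 52 ETH: the highest bid at or above the reserve wins and pays the larger of the second-highest bid and the reserve.
Bids ranked: 55 (0x40bb) > 46 (0x7ad7) > 40 (0xfb9c) > 27 (0xa511) > 15 (0xad3e) > 9 (0x4254)
Highest eligible bid: 0x40bb at 55 ETH.
Second-highest bid 46 ETH is below the reserve 52 ETH, so the reserve binds → payment 52 ETH.

0x40bb pays 52 ETH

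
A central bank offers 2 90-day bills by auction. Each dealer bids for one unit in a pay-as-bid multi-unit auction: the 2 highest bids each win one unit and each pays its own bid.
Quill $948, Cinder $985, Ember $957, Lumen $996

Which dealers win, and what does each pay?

Lumen $996, Cinder $985

Sorting: 996 (Lumen), 985 (Cinder), 957 (Ember), 948 (Quill)
Winners (2 units): Lumen, Cinder.
Each winner pays its own bid: Lumen $996, Cinder $985.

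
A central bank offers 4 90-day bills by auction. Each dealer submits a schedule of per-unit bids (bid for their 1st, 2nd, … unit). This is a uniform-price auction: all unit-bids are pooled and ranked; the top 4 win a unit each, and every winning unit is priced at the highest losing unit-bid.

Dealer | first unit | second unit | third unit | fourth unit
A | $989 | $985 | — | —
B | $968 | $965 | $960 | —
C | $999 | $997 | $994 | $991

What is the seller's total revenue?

All unit-bids, highest first — top 4: 999 (C-1), 997 (C-2), 994 (C-3), 991 (C-4)
The (k+1)-th unit-bid is $989.
Allocation: C 4. Every unit priced at $989.
Revenue = 4 × 989 = $3,956.

Total revenue: $3,956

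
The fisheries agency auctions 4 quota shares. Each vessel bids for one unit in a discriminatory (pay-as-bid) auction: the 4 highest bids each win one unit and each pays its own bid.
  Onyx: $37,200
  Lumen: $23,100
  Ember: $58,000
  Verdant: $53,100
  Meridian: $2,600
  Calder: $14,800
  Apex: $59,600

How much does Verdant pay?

Verdant pays $53,100

Bids ranked high→low: 59,600 (Apex), 58,000 (Ember), 53,100 (Verdant), 37,200 (Onyx), 23,100 (Lumen), 14,800 (Calder), …
Top 4: Apex, Ember, Verdant, Onyx.
Verdant wins → own bid $53,100.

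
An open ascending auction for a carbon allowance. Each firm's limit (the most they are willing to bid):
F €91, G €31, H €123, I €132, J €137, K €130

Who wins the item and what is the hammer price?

J wins at €132

Rule: the price rises until one bidder remains; the winner pays the price at which the last rival dropped out.
Sorting limits: 137 (J) > 132 (I) > 130 (K) > 123 (H) > 91 (F) > 31 (G)
Bidding ends when I exits at €132; J takes it.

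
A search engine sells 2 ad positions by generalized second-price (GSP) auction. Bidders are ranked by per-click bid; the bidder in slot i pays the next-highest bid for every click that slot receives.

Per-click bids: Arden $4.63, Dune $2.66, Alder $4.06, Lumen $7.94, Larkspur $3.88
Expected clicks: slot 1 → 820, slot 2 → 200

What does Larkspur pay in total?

Ranked by bid: $7.94 (Lumen) > $4.63 (Arden) > $4.06 (Alder) > …
Larkspur ranks below slot 2 → no slot, pays nothing.

Larkspur pays $0.00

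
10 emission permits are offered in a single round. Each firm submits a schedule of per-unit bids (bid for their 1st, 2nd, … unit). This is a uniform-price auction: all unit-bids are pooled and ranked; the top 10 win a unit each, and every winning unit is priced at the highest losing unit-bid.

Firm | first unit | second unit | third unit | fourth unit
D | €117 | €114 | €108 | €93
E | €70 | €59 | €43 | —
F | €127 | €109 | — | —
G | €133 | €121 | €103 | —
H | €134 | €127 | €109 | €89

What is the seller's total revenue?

Total revenue: €1,030

Pooled unit-bids ranked (top 10): 134 (H-1), 133 (G-1), 127 (F-1), 127 (H-2), 121 (G-2), 117 (D-1), 114 (D-2), 109 (F-2), 109 (H-3), 108 (D-3)
The (k+1)-th unit-bid is €103.
Allocation: D 3, F 2, G 2, H 3. Every unit priced at €103.
Revenue = 10 × 103 = €1,030.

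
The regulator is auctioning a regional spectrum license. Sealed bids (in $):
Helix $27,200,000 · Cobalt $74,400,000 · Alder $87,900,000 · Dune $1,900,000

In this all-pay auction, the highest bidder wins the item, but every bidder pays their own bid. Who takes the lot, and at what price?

Alder pays $87,900,000

Bids ranked: 87,900,000 (Alder) > 74,400,000 (Cobalt) > 27,200,000 (Helix) > 1,900,000 (Dune)
Alder is highest and takes the item; every bidder forfeits their bid.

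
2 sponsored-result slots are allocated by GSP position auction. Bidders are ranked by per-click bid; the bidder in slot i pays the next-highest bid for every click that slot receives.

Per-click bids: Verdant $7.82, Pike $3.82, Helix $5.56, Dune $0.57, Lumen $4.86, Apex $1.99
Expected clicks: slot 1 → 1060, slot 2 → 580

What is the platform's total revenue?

Total revenue: $8712.40

Sorting advertisers: $7.82 (Verdant) > $5.56 (Helix) > $4.86 (Lumen) > …
Slot 1: Verdant pays $5.56 × 1060 = $5893.60
Slot 2: Helix pays $4.86 × 580 = $2818.80
Total = $8712.40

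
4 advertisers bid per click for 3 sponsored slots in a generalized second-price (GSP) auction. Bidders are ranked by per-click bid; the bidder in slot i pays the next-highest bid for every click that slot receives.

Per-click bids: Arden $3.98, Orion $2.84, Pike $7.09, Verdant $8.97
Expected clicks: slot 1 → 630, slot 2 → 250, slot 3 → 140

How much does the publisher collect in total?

Per-click bids in order: $8.97 (Verdant) > $7.09 (Pike) > $3.98 (Arden) > $2.84 (Orion)
Slot 1: Verdant pays $7.09 × 630 = $4466.70
Slot 2: Pike pays $3.98 × 250 = $995.00
Slot 3: Arden pays $2.84 × 140 = $397.60
Total = $5859.30

Total revenue: $5859.30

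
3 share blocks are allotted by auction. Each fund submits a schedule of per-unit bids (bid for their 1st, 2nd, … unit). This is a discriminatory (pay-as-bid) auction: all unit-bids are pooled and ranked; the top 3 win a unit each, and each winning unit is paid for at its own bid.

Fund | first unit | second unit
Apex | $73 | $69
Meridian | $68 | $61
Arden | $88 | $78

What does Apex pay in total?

Apex pays $73

Pooled unit-bids ranked (top 3): 88 (Arden-1), 78 (Arden-2), 73 (Apex-1)
Next rejected bid: $69 (not a price — pay-as-bid).
Apex's winning unit-bids: 73 = $73.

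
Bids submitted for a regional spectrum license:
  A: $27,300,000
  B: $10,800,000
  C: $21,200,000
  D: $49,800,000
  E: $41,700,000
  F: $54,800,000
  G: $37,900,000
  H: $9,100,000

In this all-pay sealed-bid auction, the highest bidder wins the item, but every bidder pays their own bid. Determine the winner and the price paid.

F pays $54,800,000

Rule: the highest bidder wins the item, but every bidder pays their own bid.
Bids in order: 54,800,000 (F) > 49,800,000 (D) > 41,700,000 (E) > 37,900,000 (G) > 27,300,000 (A) > 21,200,000 (C) > …
F is highest and takes the item; every bidder forfeits their bid.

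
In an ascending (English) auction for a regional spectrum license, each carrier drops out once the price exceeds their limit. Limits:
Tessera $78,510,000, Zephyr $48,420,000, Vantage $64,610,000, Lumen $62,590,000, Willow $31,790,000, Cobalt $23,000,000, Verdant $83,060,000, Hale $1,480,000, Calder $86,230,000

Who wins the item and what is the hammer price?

Calder wins at $83,060,000

Sorting limits: 86,230,000 (Calder) > 83,060,000 (Verdant) > 78,510,000 (Tessera) > 64,610,000 (Vantage) > 62,590,000 (Lumen) > 48,420,000 (Zephyr) > …
Once the price passes $83,060,000, only Calder is left; the hammer falls at Verdant's limit of $83,060,000.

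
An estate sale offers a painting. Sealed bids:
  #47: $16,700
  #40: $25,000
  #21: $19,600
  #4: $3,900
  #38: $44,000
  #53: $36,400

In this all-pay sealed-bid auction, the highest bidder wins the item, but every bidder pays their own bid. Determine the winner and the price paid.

#38 pays $44,000

Rule: the highest bidder wins the item, but every bidder pays their own bid.
Bids ranked: 44,000 (#38) > 36,400 (#53) > 25,000 (#40) > 19,600 (#21) > 16,700 (#47) > 3,900 (#4)
#38 wins with the top bid; all bids are sunk regardless.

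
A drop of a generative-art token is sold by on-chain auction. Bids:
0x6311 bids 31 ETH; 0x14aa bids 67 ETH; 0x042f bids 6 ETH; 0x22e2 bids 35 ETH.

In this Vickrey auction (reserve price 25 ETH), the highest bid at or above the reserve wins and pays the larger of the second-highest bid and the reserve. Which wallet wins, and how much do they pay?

0x14aa pays 35 ETH

Rule: the highest bid at or above the reserve wins and pays the larger of the second-highest bid and the reserve.
Bids ranked: 67 (0x14aa) > 35 (0x22e2) > 31 (0x6311) > 6 (0x042f)
0x14aa has the top bid at or above the reserve (67 ETH).
max(second-highest 35 ETH, reserve 25 ETH) = 35 ETH; the reserve does not bind.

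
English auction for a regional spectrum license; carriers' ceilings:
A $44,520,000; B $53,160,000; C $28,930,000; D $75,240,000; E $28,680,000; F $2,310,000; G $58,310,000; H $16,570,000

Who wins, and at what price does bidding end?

Sorting limits: 75,240,000 (D) > 58,310,000 (G) > 53,160,000 (B) > 44,520,000 (A) > 28,930,000 (C) > 28,680,000 (E) > …
Once the price passes $58,310,000, only D is left; the hammer falls at G's limit of $58,310,000.

D wins at $58,310,000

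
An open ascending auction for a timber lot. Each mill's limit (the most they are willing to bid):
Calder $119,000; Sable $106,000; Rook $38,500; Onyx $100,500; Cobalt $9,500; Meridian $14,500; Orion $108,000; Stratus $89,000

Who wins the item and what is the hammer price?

Limits ranked: 119,000 (Calder) > 108,000 (Orion) > 106,000 (Sable) > 100,500 (Onyx) > 89,000 (Stratus) > 38,500 (Rook) > …
Once the price passes $108,000, only Calder is left; the hammer falls at Orion's limit of $108,000.

Calder wins at $108,000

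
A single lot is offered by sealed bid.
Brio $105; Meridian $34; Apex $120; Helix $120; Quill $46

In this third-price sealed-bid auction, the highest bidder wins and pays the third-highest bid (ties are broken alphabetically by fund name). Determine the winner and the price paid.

Apex pays $105

Bids in order: 120 (Apex) > 120 (Helix) > 105 (Brio) > 46 (Quill) > 34 (Meridian)
Apex and Helix tie at $120; tie-break gives it to Apex.
Apex wins; payment is bid #3 in the ranking = $105.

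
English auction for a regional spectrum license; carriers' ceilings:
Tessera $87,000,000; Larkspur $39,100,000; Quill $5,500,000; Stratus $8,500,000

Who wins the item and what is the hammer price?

Tessera wins at $39,100,000

Limits ranked: 87,000,000 (Tessera) > 39,100,000 (Larkspur) > 8,500,000 (Stratus) > 5,500,000 (Quill)
Larkspur is the last rival to drop out, at $39,100,000; Tessera remains and wins at that price.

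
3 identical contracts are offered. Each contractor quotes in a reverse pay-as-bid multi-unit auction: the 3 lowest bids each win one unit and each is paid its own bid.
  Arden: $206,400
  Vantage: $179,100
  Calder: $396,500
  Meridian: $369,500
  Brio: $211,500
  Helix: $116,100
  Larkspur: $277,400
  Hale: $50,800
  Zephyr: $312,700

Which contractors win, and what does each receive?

Hale $50,800, Helix $116,100, Vantage $179,100

Sorting: 50,800 (Hale), 116,100 (Helix), 179,100 (Vantage), 206,400 (Arden), 211,500 (Brio), …
The 3 lowest are Hale, Helix, Vantage.
Each winner is paid its own bid: Hale $50,800, Helix $116,100, Vantage $179,100.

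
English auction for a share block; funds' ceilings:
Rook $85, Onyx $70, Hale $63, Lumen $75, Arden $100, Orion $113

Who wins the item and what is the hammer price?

Limits ranked: 113 (Orion) > 100 (Arden) > 85 (Rook) > 75 (Lumen) > 70 (Onyx) > 63 (Hale)
Bidding ends when Arden exits at $100; Orion takes it.

Orion wins at $100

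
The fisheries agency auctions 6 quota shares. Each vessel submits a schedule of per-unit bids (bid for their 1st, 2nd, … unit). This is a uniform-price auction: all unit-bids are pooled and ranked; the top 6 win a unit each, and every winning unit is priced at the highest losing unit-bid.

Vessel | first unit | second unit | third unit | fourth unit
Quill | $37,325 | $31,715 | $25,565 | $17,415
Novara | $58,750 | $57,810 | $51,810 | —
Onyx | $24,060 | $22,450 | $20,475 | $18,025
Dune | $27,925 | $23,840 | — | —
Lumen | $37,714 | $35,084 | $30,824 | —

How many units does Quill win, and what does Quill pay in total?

Quill: 1 unit, pays $31,715

Merging the schedules and taking the best 6: 58,750 (Novara-1), 57,810 (Novara-2), 51,810 (Novara-3), 37,714 (Lumen-1), 37,325 (Quill-1), 35,084 (Lumen-2)
Highest rejected unit-bid = $31,715.
Quill wins 1 unit(s) at $31,715 each.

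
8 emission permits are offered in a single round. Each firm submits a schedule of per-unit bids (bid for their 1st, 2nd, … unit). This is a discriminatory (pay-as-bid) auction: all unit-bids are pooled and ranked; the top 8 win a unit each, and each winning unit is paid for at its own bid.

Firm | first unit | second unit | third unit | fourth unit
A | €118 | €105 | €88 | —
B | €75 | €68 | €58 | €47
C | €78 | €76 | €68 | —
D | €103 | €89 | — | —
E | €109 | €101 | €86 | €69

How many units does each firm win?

Pooled unit-bids ranked (top 8): 118 (A-1), 109 (E-1), 105 (A-2), 103 (D-1), 101 (E-2), 89 (D-2), 88 (A-3), 86 (E-3)
Next rejected bid: €78 (not a price — pay-as-bid).
Allocation: A 3, D 2, E 3.

A 3, D 2, E 3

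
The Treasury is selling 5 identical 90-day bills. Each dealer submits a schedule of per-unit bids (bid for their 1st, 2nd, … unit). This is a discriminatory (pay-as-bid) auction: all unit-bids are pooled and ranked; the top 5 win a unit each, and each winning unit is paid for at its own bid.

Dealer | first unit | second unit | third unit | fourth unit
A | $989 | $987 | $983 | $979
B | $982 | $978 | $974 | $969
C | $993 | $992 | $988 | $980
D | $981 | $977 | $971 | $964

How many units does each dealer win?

Pooled unit-bids ranked (top 5): 993 (C-1), 992 (C-2), 989 (A-1), 988 (C-3), 987 (A-2)
Next rejected bid: $983 (not a price — pay-as-bid).
Allocation: A 2, C 3.

A 2, C 3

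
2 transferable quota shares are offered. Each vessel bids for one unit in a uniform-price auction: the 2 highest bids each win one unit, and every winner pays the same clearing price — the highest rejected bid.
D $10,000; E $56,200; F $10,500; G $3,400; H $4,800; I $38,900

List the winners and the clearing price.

Sorting: 56,200 (E), 38,900 (I), 10,500 (F), 10,000 (D), …
Winners (2 units): E, I.
Clearing price = highest rejected bid = $10,500.

E, I; each pays $10,500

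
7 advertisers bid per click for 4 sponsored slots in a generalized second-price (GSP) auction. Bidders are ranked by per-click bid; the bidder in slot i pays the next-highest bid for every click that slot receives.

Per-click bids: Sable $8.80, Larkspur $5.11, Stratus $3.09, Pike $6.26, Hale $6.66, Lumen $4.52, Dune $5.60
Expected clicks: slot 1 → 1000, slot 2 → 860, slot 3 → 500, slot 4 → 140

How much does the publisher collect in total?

Total revenue: $15559.00

Per-click bids in order: $8.80 (Sable) > $6.66 (Hale) > $6.26 (Pike) > $5.60 (Dune) > $5.11 (Larkspur) > …
Slot 1: Sable pays $6.66 × 1000 = $6660.00
Slot 2: Hale pays $6.26 × 860 = $5383.60
Slot 3: Pike pays $5.60 × 500 = $2800.00
Slot 4: Dune pays $5.11 × 140 = $715.40
Total = $15559.00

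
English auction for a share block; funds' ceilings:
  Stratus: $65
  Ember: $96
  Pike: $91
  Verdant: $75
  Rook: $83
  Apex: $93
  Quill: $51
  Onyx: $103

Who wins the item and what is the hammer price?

Ascending (English) auction: the price rises until one bidder remains; the winner pays the price at which the last rival dropped out.
Sorting limits: 103 (Onyx) > 96 (Ember) > 93 (Apex) > 91 (Pike) > 83 (Rook) > 75 (Verdant) > …
Ember is the last rival to drop out, at $96; Onyx remains and wins at that price.

Onyx wins at $96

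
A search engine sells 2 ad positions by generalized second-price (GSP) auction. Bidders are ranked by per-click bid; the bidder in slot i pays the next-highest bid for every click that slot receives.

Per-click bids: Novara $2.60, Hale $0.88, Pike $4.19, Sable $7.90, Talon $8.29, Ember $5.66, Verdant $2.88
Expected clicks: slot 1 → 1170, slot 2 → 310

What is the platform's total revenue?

Total revenue: $10997.60

Ranked by bid: $8.29 (Talon) > $7.90 (Sable) > $5.66 (Ember) > …
Slot 1: Talon pays $7.90 × 1170 = $9243.00
Slot 2: Sable pays $5.66 × 310 = $1754.60
Total = $10997.60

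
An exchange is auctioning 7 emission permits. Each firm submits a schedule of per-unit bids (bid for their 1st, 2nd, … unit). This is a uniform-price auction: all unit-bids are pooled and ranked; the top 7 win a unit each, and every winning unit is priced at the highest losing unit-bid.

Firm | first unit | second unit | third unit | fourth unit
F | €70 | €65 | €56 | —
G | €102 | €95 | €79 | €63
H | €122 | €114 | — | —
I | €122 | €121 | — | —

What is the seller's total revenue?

Total revenue: €490

All unit-bids, highest first — top 7: 122 (H-1), 122 (I-1), 121 (I-2), 114 (H-2), 102 (G-1), 95 (G-2), 79 (G-3)
The (k+1)-th unit-bid is €70.
Allocation: G 3, H 2, I 2. Every unit priced at €70.
Revenue = 7 × 70 = €490.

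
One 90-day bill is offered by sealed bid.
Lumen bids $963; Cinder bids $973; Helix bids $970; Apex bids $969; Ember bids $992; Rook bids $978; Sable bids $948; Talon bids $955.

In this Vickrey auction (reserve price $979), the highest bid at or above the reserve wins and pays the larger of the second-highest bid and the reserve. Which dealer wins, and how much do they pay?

Ember pays $979

Sorting bids: 992 (Ember) > 978 (Rook) > 973 (Cinder) > 970 (Helix) > 969 (Apex) > 963 (Lumen) > …
Ember has the top bid at or above the reserve ($992).
max(second-highest $978, reserve $979) = $979.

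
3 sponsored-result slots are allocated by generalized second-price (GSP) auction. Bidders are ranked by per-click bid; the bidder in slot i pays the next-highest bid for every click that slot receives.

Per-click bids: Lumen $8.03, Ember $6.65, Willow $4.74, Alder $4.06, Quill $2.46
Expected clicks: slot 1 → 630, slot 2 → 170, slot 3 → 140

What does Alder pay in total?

Alder pays $0.00

Per-click bids in order: $8.03 (Lumen) > $6.65 (Ember) > $4.74 (Willow) > $4.06 (Alder) > …
Alder ranks below slot 3 → no slot, pays nothing.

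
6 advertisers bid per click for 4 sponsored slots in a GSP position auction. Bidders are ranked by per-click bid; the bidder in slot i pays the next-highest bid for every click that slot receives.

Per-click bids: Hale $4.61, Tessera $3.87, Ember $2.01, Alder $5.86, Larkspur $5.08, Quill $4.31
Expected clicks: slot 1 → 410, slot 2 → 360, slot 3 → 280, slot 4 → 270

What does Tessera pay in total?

Tessera pays $0.00

Sorting advertisers: $5.86 (Alder) > $5.08 (Larkspur) > $4.61 (Hale) > $4.31 (Quill) > $3.87 (Tessera) > …
Tessera ranks below slot 4 → no slot, pays nothing.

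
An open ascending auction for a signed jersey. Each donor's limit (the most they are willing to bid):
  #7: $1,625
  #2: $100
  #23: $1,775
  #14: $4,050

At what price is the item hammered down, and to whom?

#14 wins at $1,775

Limits ranked: 4,050 (#14) > 1,775 (#23) > 1,625 (#7) > 100 (#2)
#23 is the last rival to drop out, at $1,775; #14 remains and wins at that price.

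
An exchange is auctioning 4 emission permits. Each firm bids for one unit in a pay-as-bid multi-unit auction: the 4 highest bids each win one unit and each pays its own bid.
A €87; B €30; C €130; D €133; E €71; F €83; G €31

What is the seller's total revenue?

Ordering the bids: 133 (D), 130 (C), 87 (A), 83 (F), 71 (E), 31 (G), …
The 4 highest are D, C, A, F.
Total revenue = 133 + 130 + 87 + 83 = €433.

Total revenue: €433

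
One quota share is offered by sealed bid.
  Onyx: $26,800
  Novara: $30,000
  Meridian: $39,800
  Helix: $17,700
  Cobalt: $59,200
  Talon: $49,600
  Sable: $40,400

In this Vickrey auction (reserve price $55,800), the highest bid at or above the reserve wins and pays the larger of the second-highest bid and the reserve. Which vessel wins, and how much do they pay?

Cobalt pays $55,800

Vickrey auction (reserve price $55,800): the highest bid at or above the reserve wins and pays the larger of the second-highest bid and the reserve.
Bids in order: 59,200 (Cobalt) > 49,600 (Talon) > 40,400 (Sable) > 39,800 (Meridian) > 30,000 (Novara) > 26,800 (Onyx) > …
Cobalt has the top bid at or above the reserve ($59,200).
max(second-highest $49,600, reserve $55,800) = $55,800.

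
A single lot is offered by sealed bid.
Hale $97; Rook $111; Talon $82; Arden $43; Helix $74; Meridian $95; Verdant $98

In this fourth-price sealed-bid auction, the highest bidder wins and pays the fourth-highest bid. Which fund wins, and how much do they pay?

Rook pays $95

Sorting bids: 111 (Rook) > 98 (Verdant) > 97 (Hale) > 95 (Meridian) > 82 (Talon) > 74 (Helix) > …
Rook is highest; pays the fourth-highest bid, $95.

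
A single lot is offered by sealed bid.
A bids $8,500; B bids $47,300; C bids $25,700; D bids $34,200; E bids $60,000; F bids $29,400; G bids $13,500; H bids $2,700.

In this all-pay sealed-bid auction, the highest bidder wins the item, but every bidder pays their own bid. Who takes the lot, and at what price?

Bids in order: 60,000 (E) > 47,300 (B) > 34,200 (D) > 29,400 (F) > 25,700 (C) > 13,500 (G) > …
E wins with the top bid; all bids are sunk regardless.

E pays $60,000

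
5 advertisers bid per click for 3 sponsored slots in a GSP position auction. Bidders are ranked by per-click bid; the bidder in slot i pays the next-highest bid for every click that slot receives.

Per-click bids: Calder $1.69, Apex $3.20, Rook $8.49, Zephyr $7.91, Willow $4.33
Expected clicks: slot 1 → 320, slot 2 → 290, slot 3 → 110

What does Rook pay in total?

Per-click bids in order: $8.49 (Rook) > $7.91 (Zephyr) > $4.33 (Willow) > $3.20 (Apex) > …
Rook holds slot 1 → pays next bid $7.91 × 320 clicks = $2531.20.

Rook pays $2531.20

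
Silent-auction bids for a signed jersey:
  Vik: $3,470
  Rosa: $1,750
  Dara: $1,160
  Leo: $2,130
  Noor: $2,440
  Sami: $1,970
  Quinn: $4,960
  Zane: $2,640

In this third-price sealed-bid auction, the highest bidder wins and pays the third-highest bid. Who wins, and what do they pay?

Bids in order: 4,960 (Quinn) > 3,470 (Vik) > 2,640 (Zane) > 2,440 (Noor) > 2,130 (Leo) > 1,970 (Sami) > …
Quinn is highest; pays the third-highest bid, $2,640.

Quinn pays $2,640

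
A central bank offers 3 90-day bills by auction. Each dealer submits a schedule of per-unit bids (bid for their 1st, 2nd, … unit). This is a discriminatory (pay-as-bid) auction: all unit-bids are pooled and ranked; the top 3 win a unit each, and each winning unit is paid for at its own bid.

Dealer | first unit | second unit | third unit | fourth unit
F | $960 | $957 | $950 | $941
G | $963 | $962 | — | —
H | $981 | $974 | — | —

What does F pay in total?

F pays $0

All unit-bids, highest first — top 3: 981 (H-1), 974 (H-2), 963 (G-1)
Next rejected bid: $962 (not a price — pay-as-bid).
F wins no units.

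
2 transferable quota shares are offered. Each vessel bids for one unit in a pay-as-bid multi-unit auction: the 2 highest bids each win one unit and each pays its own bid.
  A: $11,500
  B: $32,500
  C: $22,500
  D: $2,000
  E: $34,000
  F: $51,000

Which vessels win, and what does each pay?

Sorting: 51,000 (F), 34,000 (E), 32,500 (B), 22,500 (C), …
The 2 highest are F, E.
Each winner pays its own bid: F $51,000, E $34,000.

F $51,000, E $34,000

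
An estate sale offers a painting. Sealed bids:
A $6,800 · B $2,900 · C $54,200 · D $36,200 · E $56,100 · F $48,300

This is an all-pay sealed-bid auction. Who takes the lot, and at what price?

E pays $56,100

Bids in order: 56,100 (E) > 54,200 (C) > 48,300 (F) > 36,200 (D) > 6,800 (A) > 2,900 (B)
E wins with the top bid; all bids are sunk regardless.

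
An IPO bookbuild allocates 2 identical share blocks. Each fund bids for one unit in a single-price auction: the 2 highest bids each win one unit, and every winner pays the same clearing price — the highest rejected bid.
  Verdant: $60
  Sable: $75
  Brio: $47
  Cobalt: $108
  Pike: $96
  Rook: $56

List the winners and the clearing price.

Bids ranked high→low: 108 (Cobalt), 96 (Pike), 75 (Sable), 60 (Verdant), …
Winners (2 units): Cobalt, Pike.
Highest unsuccessful bid: $75 → clearing price.

Cobalt, Pike; each pays $75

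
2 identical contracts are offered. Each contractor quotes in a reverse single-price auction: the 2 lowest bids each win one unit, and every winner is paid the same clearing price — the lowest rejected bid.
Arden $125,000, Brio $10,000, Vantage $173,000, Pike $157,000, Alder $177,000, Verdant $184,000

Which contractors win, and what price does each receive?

Ordering the bids: 10,000 (Brio), 125,000 (Arden), 157,000 (Pike), 173,000 (Vantage), …
Lowest 2: Brio, Arden.
Lowest unsuccessful bid: $157,000 → clearing price.

Brio, Arden; each is paid $157,000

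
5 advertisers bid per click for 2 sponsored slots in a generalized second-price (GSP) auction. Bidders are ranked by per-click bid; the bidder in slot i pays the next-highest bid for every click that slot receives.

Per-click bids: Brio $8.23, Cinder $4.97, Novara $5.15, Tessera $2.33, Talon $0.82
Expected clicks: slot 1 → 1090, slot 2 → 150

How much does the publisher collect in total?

Ranked by bid: $8.23 (Brio) > $5.15 (Novara) > $4.97 (Cinder) > …
Slot 1: Brio pays $5.15 × 1090 = $5613.50
Slot 2: Novara pays $4.97 × 150 = $745.50
Total = $6359.00

Total revenue: $6359.00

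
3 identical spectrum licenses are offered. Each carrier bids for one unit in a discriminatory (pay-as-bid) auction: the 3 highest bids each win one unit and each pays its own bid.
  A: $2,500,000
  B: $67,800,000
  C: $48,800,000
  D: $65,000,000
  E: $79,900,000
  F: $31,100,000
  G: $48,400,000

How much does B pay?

B pays $67,800,000

Ordering the bids: 79,900,000 (E), 67,800,000 (B), 65,000,000 (D), 48,800,000 (C), 48,400,000 (G), …
Top 3: E, B, D.
B wins → own bid $67,800,000.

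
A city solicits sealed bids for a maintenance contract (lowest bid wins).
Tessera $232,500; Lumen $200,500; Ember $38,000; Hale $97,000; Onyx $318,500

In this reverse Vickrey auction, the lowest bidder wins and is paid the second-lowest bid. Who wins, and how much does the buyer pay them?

Rule: the lowest bidder wins and is paid the second-lowest bid.
Bids ranked: 38,000 (Ember) < 97,000 (Hale) < 200,500 (Lumen) < 232,500 (Tessera) < 318,500 (Onyx)
Ember is lowest; is paid the second-lowest bid, $97,000.

Ember is paid $97,000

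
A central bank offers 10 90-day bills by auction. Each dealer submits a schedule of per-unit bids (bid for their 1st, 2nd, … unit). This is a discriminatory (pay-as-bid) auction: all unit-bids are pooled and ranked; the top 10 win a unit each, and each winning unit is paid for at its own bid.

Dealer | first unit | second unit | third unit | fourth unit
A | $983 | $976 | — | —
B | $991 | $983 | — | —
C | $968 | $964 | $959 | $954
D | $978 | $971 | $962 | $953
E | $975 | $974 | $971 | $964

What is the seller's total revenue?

Total revenue: $9,770

Pooled unit-bids ranked (top 10): 991 (B-1), 983 (A-1), 983 (B-2), 978 (D-1), 976 (A-2), 975 (E-1), 974 (E-2), 971 (D-2), 971 (E-3), 968 (C-1)
Next rejected bid: $964 (not a price — pay-as-bid).
Each winning unit pays its own bid.
Revenue = 991 + 983 + 983 + 978 + 976 + 975 + 974 + 971 + 971 + 968 = $9,770.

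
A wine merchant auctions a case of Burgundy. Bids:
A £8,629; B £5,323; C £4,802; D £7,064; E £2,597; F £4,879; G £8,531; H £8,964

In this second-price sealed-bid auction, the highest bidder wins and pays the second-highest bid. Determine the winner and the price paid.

Sorting bids: 8,964 (H) > 8,629 (A) > 8,531 (G) > 7,064 (D) > 5,323 (B) > 4,879 (F) > …
H wins with the highest bid; price is set by the runner-up at £8,629.

H pays £8,629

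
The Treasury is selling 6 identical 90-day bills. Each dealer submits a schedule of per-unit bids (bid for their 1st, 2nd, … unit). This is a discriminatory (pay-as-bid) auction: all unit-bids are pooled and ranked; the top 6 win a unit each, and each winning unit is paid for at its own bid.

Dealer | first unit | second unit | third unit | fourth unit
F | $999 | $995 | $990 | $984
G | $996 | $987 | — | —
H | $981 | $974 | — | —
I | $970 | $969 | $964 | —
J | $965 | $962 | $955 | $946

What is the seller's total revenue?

Pooled unit-bids ranked (top 6): 999 (F-1), 996 (G-1), 995 (F-2), 990 (F-3), 987 (G-2), 984 (F-4)
Next rejected bid: $981 (not a price — pay-as-bid).
Each winning unit pays its own bid.
Revenue = 999 + 996 + 995 + 990 + 987 + 984 = $5,951.

Total revenue: $5,951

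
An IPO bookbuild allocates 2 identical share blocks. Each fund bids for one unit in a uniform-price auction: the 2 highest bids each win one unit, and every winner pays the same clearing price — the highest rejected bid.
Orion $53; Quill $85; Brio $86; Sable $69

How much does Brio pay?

Ordering the bids: 86 (Brio), 85 (Quill), 69 (Sable), 53 (Orion)
The 2 highest are Brio, Quill.
First losing bid is Sable's $69, which sets the uniform price.
Brio wins → pays $69.

Brio pays $69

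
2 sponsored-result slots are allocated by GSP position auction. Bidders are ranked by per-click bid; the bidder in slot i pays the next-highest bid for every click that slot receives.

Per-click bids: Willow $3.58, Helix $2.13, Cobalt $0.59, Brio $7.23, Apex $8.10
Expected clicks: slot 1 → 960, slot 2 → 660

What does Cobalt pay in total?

Cobalt pays $0.00

Per-click bids in order: $8.10 (Apex) > $7.23 (Brio) > $3.58 (Willow) > …
Cobalt ranks below slot 2 → no slot, pays nothing.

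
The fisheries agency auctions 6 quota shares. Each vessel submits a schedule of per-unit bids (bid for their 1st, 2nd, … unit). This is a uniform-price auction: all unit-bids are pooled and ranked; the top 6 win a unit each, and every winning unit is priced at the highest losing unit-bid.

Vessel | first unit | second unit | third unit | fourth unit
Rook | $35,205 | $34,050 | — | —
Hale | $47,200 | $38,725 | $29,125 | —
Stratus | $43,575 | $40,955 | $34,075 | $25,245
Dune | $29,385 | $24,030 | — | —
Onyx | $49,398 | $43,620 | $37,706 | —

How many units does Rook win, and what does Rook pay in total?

All unit-bids, highest first — top 6: 49,398 (Onyx-1), 47,200 (Hale-1), 43,620 (Onyx-2), 43,575 (Stratus-1), 40,955 (Stratus-2), 38,725 (Hale-2)
The (k+1)-th unit-bid is $37,706.
Rook wins 0 unit(s) at $37,706 each.

Rook: 0 units, pays $0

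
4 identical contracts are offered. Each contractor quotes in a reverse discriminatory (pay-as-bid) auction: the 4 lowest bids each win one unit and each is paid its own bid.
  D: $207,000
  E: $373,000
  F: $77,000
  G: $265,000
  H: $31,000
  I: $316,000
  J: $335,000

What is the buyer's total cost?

Total cost: $580,000

Ordering the bids: 31,000 (H), 77,000 (F), 207,000 (D), 265,000 (G), 316,000 (I), 335,000 (J), …
Lowest 4: H, F, D, G.
Total cost = 31,000 + 77,000 + 207,000 + 265,000 = $580,000.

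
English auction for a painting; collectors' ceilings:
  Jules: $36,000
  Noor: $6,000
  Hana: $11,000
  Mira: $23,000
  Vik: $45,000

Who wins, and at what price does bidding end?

Limits ranked: 45,000 (Vik) > 36,000 (Jules) > 23,000 (Mira) > 11,000 (Hana) > 6,000 (Noor)
Bidding ends when Jules exits at $36,000; Vik takes it.

Vik wins at $36,000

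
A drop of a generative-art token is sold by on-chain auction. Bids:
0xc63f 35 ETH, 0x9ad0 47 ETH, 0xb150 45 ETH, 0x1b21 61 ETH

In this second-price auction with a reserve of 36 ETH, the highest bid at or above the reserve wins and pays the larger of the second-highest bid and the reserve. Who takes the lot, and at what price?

0x1b21 pays 47 ETH

Bids ranked: 61 (0x1b21) > 47 (0x9ad0) > 45 (0xb150) > 35 (0xc63f)
0x1b21 has the top bid at or above the reserve (61 ETH).
Second-highest bid 47 ETH exceeds the reserve 36 ETH → payment 47 ETH.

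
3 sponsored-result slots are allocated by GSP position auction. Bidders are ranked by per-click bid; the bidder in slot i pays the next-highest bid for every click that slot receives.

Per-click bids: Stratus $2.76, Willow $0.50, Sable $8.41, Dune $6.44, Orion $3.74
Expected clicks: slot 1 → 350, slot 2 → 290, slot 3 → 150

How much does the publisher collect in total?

Ranked by bid: $8.41 (Sable) > $6.44 (Dune) > $3.74 (Orion) > $2.76 (Stratus) > …
Slot 1: Sable pays $6.44 × 350 = $2254.00
Slot 2: Dune pays $3.74 × 290 = $1084.60
Slot 3: Orion pays $2.76 × 150 = $414.00
Total = $3752.60

Total revenue: $3752.60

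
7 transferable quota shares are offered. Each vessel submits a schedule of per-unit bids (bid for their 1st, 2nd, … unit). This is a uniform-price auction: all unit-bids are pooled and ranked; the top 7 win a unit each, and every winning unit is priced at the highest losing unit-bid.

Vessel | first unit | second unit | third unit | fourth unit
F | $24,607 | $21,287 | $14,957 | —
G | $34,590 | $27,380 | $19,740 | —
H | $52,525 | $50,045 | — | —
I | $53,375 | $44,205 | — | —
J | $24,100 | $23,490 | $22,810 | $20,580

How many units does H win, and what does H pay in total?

H: 2 units, pays $48,200

Merging the schedules and taking the best 7: 53,375 (I-1), 52,525 (H-1), 50,045 (H-2), 44,205 (I-2), 34,590 (G-1), 27,380 (G-2), 24,607 (F-1)
First bid not allocated: $24,100.
H wins 2 unit(s) at $24,100 each.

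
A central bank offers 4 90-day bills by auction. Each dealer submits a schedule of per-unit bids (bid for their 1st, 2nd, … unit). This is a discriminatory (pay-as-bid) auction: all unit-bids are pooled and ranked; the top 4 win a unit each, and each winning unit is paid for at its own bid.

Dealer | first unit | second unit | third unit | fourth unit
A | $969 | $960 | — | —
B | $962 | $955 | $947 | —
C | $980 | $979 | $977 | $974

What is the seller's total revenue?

Total revenue: $3,910

Merging the schedules and taking the best 4: 980 (C-1), 979 (C-2), 977 (C-3), 974 (C-4)
Next rejected bid: $969 (not a price — pay-as-bid).
Each winning unit pays its own bid.
Revenue = 980 + 979 + 977 + 974 = $3,910.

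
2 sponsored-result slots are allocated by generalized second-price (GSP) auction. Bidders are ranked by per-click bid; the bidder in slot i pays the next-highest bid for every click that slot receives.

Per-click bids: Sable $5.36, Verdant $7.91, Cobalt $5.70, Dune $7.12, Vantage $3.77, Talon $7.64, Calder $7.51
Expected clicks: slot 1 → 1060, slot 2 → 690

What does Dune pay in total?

Dune pays $0.00

Ranked by bid: $7.91 (Verdant) > $7.64 (Talon) > $7.51 (Calder) > …
Dune ranks below slot 2 → no slot, pays nothing.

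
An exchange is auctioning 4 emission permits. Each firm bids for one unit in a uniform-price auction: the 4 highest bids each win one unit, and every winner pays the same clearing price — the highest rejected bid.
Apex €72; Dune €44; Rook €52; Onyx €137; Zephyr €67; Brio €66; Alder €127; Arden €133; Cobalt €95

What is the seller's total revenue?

Bids ranked high→low: 137 (Onyx), 133 (Arden), 127 (Alder), 95 (Cobalt), 72 (Apex), 67 (Zephyr), …
The 4 highest are Onyx, Arden, Alder, Cobalt.
First losing bid is Apex's €72, which sets the uniform price.
Total revenue = 4 × €72 = €288.

Total revenue: €288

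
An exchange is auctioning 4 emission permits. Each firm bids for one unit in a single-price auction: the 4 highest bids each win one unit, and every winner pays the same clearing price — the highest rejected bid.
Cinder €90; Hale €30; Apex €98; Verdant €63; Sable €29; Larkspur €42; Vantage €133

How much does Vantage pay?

Vantage pays €42

Sorting: 133 (Vantage), 98 (Apex), 90 (Cinder), 63 (Verdant), 42 (Larkspur), 30 (Hale), …
Winners (4 units): Vantage, Apex, Cinder, Verdant.
Highest unsuccessful bid: €42 → clearing price.
Vantage wins → pays €42.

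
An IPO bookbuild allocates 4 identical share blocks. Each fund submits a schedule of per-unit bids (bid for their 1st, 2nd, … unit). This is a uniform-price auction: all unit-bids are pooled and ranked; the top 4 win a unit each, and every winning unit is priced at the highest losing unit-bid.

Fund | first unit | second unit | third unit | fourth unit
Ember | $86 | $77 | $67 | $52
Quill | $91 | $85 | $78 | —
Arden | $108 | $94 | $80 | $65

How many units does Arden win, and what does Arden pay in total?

All unit-bids, highest first — top 4: 108 (Arden-1), 94 (Arden-2), 91 (Quill-1), 86 (Ember-1)
First bid not allocated: $85.
Arden wins 2 unit(s) at $85 each.

Arden: 2 units, pays $170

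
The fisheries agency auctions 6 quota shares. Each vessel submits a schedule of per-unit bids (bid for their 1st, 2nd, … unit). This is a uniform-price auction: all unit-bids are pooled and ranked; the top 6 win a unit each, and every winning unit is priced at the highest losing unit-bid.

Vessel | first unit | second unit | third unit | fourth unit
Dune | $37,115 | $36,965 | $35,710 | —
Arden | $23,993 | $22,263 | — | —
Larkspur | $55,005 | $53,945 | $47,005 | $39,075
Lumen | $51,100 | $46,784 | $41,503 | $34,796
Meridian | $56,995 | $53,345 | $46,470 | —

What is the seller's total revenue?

Total revenue: $280,704

All unit-bids, highest first — top 6: 56,995 (Meridian-1), 55,005 (Larkspur-1), 53,945 (Larkspur-2), 53,345 (Meridian-2), 51,100 (Lumen-1), 47,005 (Larkspur-3)
Highest rejected unit-bid = $46,784.
Allocation: Larkspur 3, Lumen 1, Meridian 2. Every unit priced at $46,784.
Revenue = 6 × 46,784 = $280,704.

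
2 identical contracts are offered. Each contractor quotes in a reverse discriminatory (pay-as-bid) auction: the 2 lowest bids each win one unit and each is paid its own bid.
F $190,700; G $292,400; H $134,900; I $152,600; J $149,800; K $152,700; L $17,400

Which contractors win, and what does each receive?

L $17,400, H $134,900

Ordering the bids: 17,400 (L), 134,900 (H), 149,800 (J), 152,600 (I), …
Winners (2 units): L, H.
Each winner is paid its own bid: L $17,400, H $134,900.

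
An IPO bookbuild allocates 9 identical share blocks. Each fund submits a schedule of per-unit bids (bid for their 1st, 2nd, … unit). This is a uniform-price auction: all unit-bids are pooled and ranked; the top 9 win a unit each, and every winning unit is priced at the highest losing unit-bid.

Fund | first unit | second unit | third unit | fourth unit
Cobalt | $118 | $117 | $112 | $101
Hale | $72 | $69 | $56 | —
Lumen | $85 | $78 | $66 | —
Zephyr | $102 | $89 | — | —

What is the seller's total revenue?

Merging the schedules and taking the best 9: 118 (Cobalt-1), 117 (Cobalt-2), 112 (Cobalt-3), 102 (Zephyr-1), 101 (Cobalt-4), 89 (Zephyr-2), 85 (Lumen-1), 78 (Lumen-2), 72 (Hale-1)
First bid not allocated: $69.
Allocation: Cobalt 4, Hale 1, Lumen 2, Zephyr 2. Every unit priced at $69.
Revenue = 9 × 69 = $621.

Total revenue: $621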